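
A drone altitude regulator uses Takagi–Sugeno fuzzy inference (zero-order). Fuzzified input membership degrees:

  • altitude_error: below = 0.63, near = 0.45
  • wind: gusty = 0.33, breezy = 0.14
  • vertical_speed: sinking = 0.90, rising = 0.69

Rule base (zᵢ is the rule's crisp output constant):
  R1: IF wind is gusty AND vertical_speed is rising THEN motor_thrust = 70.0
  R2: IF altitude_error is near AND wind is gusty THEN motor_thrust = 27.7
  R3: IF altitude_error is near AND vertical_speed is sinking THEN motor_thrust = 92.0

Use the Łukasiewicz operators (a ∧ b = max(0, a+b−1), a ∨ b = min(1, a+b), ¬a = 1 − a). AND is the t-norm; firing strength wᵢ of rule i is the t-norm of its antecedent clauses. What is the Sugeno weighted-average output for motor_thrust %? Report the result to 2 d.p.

90.81

R1 (z=70.0): gusty=0.33, rising=0.69; AND[max(0, a+b−1)] → w = 0.02
R2 (z=27.7): near=0.45, gusty=0.33; AND[max(0, a+b−1)] → w = 0.00
R3 (z=92.0): near=0.45, sinking=0.90; AND[max(0, a+b−1)] → w = 0.35
Weighted average = (0.02·70.0 + 0.00·27.7 + 0.35·92.0) / (0.02 + 0.00 + 0.35)
  = 33.6000 / 0.3700 = 90.81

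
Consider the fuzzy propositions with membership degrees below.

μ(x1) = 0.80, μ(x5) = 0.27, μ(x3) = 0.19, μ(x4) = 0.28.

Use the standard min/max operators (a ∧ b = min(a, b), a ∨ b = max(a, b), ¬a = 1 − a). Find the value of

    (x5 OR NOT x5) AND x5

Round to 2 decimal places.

0.27

NOT x5 = 1 − 0.27 = 0.73
x5 OR NOT x5 = max(a, b) on (0.27, 0.73) = 0.73
(x5 OR NOT x5) AND x5 = min(a, b) on (0.73, 0.27) = 0.27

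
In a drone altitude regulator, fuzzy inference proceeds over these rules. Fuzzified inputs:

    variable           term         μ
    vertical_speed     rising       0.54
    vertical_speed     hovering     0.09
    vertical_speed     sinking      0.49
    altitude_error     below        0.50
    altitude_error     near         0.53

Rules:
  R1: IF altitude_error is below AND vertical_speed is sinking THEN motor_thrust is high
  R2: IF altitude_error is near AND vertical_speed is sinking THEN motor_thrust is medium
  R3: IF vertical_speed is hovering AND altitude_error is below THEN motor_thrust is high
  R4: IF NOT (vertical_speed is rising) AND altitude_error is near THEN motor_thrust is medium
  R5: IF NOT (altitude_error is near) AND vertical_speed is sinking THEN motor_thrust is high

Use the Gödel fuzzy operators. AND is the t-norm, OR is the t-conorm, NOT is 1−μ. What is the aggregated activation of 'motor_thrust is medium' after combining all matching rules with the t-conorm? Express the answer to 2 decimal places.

0.49

R1: below=0.50, sinking=0.49; AND[min(a, b)] → w = 0.49
R2: near=0.53, sinking=0.49; AND[min(a, b)] → w = 0.49
R3: hovering=0.09, below=0.50; AND[min(a, b)] → w = 0.09
R4: ¬rising=1−0.54=0.46, near=0.53; AND[min(a, b)] → w = 0.46
R5: ¬near=1−0.53=0.47, sinking=0.49; AND[min(a, b)] → w = 0.47
Rules with consequent 'medium': {R2, R4} → strengths 0.49, 0.46
Aggregate via t-conorm [max(a, b)]: 0.49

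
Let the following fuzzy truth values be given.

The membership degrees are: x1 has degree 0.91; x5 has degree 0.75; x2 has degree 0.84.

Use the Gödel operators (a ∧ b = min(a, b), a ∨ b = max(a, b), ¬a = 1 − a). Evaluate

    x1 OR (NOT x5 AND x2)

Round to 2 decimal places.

NOT x5 = 1 − 0.75 = 0.25
NOT x5 AND x2 = min(a, b) on (0.25, 0.84) = 0.25
x1 OR (NOT x5 AND x2) = max(a, b) on (0.91, 0.25) = 0.91

0.91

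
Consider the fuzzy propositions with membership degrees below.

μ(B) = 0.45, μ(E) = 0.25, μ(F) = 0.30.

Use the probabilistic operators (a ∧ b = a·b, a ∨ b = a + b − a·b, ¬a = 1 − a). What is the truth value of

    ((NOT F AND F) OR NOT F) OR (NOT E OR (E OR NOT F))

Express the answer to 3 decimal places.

NOT F = 1 − 0.3000 = 0.7000
NOT F AND F = a·b on (0.7000, 0.3000) = 0.2100
NOT F = 1 − 0.3000 = 0.7000
(NOT F AND F) OR NOT F = a + b − a·b on (0.2100, 0.7000) = 0.7630
NOT E = 1 − 0.2500 = 0.7500
NOT F = 1 − 0.3000 = 0.7000
E OR NOT F = a + b − a·b on (0.2500, 0.7000) = 0.7750
NOT E OR (E OR NOT F) = a + b − a·b on (0.7500, 0.7750) = 0.9437
((NOT F AND F) OR NOT F) OR (NOT E OR (E OR NOT F)) = a + b − a·b on (0.7630, 0.9437) = 0.9867

0.987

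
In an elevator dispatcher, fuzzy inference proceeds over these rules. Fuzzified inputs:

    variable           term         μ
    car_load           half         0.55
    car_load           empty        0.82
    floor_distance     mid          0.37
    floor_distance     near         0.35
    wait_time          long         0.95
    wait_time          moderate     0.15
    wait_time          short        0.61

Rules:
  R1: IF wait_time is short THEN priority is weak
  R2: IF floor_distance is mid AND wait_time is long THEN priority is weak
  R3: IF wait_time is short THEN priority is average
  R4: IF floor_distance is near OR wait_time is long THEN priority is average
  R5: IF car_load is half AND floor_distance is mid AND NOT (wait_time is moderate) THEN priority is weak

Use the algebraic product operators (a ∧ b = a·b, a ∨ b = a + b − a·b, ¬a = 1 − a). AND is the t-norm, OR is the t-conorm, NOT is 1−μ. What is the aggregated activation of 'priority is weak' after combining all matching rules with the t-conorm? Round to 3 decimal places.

0.791

R1: short=0.61 → w = 0.6100
R2: mid=0.37, long=0.95; AND[a·b] → w = 0.3515
R3: short=0.61 → w = 0.6100
R4: near=0.35, long=0.95; OR[a + b − a·b] → w = 0.9675
R5: half=0.55, mid=0.37, ¬moderate=1−0.15=0.85; AND[a·b] → w = 0.1730
Rules with consequent 'weak': {R1, R2, R5} → strengths 0.6100, 0.3515, 0.1730
Aggregate via t-conorm [a + b − a·b]: 0.7908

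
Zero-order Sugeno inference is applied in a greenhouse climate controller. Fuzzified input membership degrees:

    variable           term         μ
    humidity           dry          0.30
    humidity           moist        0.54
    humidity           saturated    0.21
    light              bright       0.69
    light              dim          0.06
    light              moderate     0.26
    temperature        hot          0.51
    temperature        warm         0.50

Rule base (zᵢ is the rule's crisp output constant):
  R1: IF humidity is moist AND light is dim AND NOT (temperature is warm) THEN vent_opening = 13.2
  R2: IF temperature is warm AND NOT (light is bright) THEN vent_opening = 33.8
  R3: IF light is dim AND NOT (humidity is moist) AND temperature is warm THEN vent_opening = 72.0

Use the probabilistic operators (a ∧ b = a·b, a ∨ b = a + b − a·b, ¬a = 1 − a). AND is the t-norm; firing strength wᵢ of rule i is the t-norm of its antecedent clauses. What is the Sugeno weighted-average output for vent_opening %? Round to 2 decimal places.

R1 (z=13.2): moist=0.54, dim=0.06, ¬warm=1−0.50=0.50; AND[a·b] → w = 0.0162
R2 (z=33.8): warm=0.50, ¬bright=1−0.69=0.31; AND[a·b] → w = 0.1550
R3 (z=72.0): dim=0.06, ¬moist=1−0.54=0.46, warm=0.50; AND[a·b] → w = 0.0138
Weighted average = (0.0162·13.2 + 0.1550·33.8 + 0.0138·72.0) / (0.0162 + 0.1550 + 0.0138)
  = 6.4464 / 0.1850 = 34.85

34.85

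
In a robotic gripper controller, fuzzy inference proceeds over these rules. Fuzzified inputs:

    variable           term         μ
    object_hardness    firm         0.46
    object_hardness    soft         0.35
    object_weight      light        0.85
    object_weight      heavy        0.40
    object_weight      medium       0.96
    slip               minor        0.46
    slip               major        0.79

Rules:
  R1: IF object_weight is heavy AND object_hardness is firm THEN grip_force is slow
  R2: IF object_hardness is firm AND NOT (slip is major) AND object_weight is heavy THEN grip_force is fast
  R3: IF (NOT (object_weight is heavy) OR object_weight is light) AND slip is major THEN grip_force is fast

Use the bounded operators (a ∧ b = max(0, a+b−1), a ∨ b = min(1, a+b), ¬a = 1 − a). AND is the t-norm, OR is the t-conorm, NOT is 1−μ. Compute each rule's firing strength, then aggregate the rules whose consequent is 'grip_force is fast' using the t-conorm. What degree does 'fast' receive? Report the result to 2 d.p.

0.79

R1: heavy=0.40, firm=0.46; AND[max(0, a+b−1)] → w = 0.00
R2: firm=0.46, ¬major=1−0.79=0.21, heavy=0.40; AND[max(0, a+b−1)] → w = 0.00
R3: (¬heavy=1−0.40=0.60 OR light=0.85) = 1.00; AND[max(0, a+b−1)] with major=0.79 → w = 0.79
Rules with consequent 'fast': {R2, R3} → strengths 0.00, 0.79
Aggregate via t-conorm [min(1, a+b)]: 0.79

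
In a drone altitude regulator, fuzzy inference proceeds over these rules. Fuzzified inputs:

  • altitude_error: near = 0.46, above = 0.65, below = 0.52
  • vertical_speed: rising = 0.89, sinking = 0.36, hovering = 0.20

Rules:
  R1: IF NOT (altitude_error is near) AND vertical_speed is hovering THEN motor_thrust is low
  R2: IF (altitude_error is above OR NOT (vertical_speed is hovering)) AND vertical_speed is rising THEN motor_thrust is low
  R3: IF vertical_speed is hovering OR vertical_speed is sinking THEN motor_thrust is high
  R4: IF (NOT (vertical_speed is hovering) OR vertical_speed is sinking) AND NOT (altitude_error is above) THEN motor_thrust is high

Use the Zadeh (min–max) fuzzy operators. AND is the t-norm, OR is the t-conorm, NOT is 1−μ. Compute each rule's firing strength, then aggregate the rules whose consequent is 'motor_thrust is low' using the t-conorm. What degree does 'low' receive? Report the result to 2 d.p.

R1: ¬near=1−0.46=0.54, hovering=0.20; AND[min(a, b)] → w = 0.20
R2: (above=0.65 OR ¬hovering=1−0.20=0.80) = 0.80; AND[min(a, b)] with rising=0.89 → w = 0.80
R3: hovering=0.20, sinking=0.36; OR[max(a, b)] → w = 0.36
R4: (¬hovering=1−0.20=0.80 OR sinking=0.36) = 0.80; AND[min(a, b)] with ¬above=1−0.65=0.35 → w = 0.35
Rules with consequent 'low': {R1, R2} → strengths 0.20, 0.80
Aggregate via t-conorm [max(a, b)]: 0.80

0.80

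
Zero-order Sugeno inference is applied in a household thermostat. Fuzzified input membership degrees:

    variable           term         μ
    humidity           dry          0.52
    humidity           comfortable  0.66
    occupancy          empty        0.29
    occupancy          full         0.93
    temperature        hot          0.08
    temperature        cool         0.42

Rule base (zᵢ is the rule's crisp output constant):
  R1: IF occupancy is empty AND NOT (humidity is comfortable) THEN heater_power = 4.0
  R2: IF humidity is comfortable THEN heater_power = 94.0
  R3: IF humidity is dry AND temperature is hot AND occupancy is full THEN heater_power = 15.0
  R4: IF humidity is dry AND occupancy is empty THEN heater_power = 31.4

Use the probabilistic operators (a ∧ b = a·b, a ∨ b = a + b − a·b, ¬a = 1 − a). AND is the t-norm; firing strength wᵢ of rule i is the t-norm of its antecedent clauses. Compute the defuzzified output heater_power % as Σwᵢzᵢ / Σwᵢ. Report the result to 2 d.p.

R1 (z=4.0): empty=0.29, ¬comfortable=1−0.66=0.34; AND[a·b] → w = 0.0986
R2 (z=94.0): comfortable=0.66 → w = 0.6600
R3 (z=15.0): dry=0.52, hot=0.08, full=0.93; AND[a·b] → w = 0.0387
R4 (z=31.4): dry=0.52, empty=0.29; AND[a·b] → w = 0.1508
Weighted average = (0.0986·4.0 + 0.6600·94.0 + 0.0387·15.0 + 0.1508·31.4) / (0.0986 + 0.6600 + 0.0387 + 0.1508)
  = 67.7498 / 0.9481 = 71.46

71.46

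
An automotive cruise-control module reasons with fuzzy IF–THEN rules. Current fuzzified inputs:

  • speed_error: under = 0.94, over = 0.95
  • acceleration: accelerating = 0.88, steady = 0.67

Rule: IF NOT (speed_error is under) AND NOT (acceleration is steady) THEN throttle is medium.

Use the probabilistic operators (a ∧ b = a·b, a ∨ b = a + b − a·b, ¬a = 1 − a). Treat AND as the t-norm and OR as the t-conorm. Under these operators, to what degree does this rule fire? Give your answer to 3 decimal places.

firing strength: ¬under=1−0.94=0.06, ¬steady=1−0.67=0.33; AND[a·b] → w = 0.0198

0.020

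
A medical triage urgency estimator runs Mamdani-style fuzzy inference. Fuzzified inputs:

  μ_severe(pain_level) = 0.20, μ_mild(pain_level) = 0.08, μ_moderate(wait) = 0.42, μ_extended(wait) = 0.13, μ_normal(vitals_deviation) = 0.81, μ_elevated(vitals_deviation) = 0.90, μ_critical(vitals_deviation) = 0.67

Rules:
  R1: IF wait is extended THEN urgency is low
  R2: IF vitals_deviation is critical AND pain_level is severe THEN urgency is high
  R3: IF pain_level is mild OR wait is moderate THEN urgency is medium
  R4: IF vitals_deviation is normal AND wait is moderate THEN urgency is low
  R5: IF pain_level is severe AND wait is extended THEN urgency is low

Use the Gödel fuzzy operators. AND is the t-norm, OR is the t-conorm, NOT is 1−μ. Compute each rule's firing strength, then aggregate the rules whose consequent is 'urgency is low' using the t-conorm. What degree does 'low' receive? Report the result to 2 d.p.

0.42

R1: extended=0.13 → w = 0.13
R2: critical=0.67, severe=0.20; AND[min(a, b)] → w = 0.20
R3: mild=0.08, moderate=0.42; OR[max(a, b)] → w = 0.42
R4: normal=0.81, moderate=0.42; AND[min(a, b)] → w = 0.42
R5: severe=0.20, extended=0.13; AND[min(a, b)] → w = 0.13
Rules with consequent 'low': {R1, R4, R5} → strengths 0.13, 0.42, 0.13
Aggregate via t-conorm [max(a, b)]: 0.42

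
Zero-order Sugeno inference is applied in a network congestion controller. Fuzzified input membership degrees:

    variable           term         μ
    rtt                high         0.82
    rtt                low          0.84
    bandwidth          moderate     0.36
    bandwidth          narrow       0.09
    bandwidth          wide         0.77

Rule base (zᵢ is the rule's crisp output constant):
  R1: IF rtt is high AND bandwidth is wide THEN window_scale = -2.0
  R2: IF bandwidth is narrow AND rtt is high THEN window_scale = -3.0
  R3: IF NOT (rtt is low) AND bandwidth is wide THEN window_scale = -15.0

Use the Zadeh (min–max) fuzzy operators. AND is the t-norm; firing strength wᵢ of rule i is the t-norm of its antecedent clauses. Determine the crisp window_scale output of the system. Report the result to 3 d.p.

-4.127

R1 (z=-2.0): high=0.82, wide=0.77; AND[min(a, b)] → w = 0.77
R2 (z=-3.0): narrow=0.09, high=0.82; AND[min(a, b)] → w = 0.09
R3 (z=-15.0): ¬low=1−0.84=0.16, wide=0.77; AND[min(a, b)] → w = 0.16
Weighted average = (0.77·-2.0 + 0.09·-3.0 + 0.16·-15.0) / (0.77 + 0.09 + 0.16)
  = -4.2100 / 1.0200 = -4.127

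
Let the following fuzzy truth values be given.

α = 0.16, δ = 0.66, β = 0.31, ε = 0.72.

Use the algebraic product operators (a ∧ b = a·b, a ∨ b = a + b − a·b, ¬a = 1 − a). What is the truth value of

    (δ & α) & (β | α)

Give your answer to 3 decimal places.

0.044

δ & α = a·b on (0.6600, 0.1600) = 0.1056
β | α = a + b − a·b on (0.3100, 0.1600) = 0.4204
(δ & α) & (β | α) = a·b on (0.1056, 0.4204) = 0.0444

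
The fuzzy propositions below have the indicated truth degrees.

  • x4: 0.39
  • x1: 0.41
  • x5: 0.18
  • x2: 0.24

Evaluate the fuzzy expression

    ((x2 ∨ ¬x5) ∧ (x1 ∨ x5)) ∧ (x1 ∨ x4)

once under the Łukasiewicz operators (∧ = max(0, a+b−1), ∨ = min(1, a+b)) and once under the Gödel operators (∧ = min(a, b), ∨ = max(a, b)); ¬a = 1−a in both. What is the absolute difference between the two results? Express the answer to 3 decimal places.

Under Łukasiewicz:
  ¬x5 = 1 − 0.18 = 0.82
  x2 ∨ ¬x5 = min(1, a+b) on (0.24, 0.82) = 1.00
  x1 ∨ x5 = min(1, a+b) on (0.41, 0.18) = 0.59
  (x2 ∨ ¬x5) ∧ (x1 ∨ x5) = max(0, a+b−1) on (1.00, 0.59) = 0.59
  x1 ∨ x4 = min(1, a+b) on (0.41, 0.39) = 0.80
  ((x2 ∨ ¬x5) ∧ (x1 ∨ x5)) ∧ (x1 ∨ x4) = max(0, a+b−1) on (0.59, 0.80) = 0.39
  → value = 0.3900
Under Gödel:
  ¬x5 = 1 − 0.18 = 0.82
  x2 ∨ ¬x5 = max(a, b) on (0.24, 0.82) = 0.82
  x1 ∨ x5 = max(a, b) on (0.41, 0.18) = 0.41
  (x2 ∨ ¬x5) ∧ (x1 ∨ x5) = min(a, b) on (0.82, 0.41) = 0.41
  x1 ∨ x4 = max(a, b) on (0.41, 0.39) = 0.41
  ((x2 ∨ ¬x5) ∧ (x1 ∨ x5)) ∧ (x1 ∨ x4) = min(a, b) on (0.41, 0.41) = 0.41
  → value = 0.4100
|0.3900 − 0.4100| = 0.020

0.020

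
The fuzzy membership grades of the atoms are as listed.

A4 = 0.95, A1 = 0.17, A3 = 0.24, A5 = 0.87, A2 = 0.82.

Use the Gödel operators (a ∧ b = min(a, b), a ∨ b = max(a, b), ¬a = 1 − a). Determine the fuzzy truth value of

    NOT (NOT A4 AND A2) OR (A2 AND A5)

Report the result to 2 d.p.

NOT A4 = 1 − 0.95 = 0.05
NOT A4 AND A2 = min(a, b) on (0.05, 0.82) = 0.05
NOT (NOT A4 AND A2) = 1 − 0.05 = 0.95
A2 AND A5 = min(a, b) on (0.82, 0.87) = 0.82
NOT (NOT A4 AND A2) OR (A2 AND A5) = max(a, b) on (0.95, 0.82) = 0.95

0.95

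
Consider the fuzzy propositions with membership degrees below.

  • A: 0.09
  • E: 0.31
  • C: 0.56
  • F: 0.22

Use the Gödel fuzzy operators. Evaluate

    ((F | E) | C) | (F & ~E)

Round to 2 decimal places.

0.56

F | E = max(a, b) on (0.22, 0.31) = 0.31
(F | E) | C = max(a, b) on (0.31, 0.56) = 0.56
~E = 1 − 0.31 = 0.69
F & ~E = min(a, b) on (0.22, 0.69) = 0.22
((F | E) | C) | (F & ~E) = max(a, b) on (0.56, 0.22) = 0.56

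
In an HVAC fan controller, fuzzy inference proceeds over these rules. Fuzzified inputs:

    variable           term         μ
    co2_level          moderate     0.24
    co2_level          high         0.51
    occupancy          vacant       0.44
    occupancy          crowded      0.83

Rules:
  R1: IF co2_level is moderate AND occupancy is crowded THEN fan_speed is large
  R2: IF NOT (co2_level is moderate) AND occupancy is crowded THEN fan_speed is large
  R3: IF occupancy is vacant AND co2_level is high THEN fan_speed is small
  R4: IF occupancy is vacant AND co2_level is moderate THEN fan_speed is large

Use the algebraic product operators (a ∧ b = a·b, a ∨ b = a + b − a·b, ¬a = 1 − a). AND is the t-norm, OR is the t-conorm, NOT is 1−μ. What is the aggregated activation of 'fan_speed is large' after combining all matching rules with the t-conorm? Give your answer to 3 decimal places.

R1: moderate=0.24, crowded=0.83; AND[a·b] → w = 0.1992
R2: ¬moderate=1−0.24=0.76, crowded=0.83; AND[a·b] → w = 0.6308
R3: vacant=0.44, high=0.51; AND[a·b] → w = 0.2244
R4: vacant=0.44, moderate=0.24; AND[a·b] → w = 0.1056
Rules with consequent 'large': {R1, R2, R4} → strengths 0.1992, 0.6308, 0.1056
Aggregate via t-conorm [a + b − a·b]: 0.7356

0.736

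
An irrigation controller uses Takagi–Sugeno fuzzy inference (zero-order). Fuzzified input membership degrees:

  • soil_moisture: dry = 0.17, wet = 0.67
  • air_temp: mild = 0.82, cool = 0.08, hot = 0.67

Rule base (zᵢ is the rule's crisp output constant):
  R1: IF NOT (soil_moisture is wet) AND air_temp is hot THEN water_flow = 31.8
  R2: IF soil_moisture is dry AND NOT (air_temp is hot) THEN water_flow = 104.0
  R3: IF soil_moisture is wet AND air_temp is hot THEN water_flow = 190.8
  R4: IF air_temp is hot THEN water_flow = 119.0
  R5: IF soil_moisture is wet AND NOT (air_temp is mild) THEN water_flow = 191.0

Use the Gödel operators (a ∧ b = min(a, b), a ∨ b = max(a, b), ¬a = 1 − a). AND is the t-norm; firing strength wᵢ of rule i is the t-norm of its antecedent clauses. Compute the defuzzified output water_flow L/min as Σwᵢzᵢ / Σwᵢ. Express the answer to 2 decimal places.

133.72

R1 (z=31.8): ¬wet=1−0.67=0.33, hot=0.67; AND[min(a, b)] → w = 0.33
R2 (z=104.0): dry=0.17, ¬hot=1−0.67=0.33; AND[min(a, b)] → w = 0.17
R3 (z=190.8): wet=0.67, hot=0.67; AND[min(a, b)] → w = 0.67
R4 (z=119.0): hot=0.67 → w = 0.67
R5 (z=191.0): wet=0.67, ¬mild=1−0.82=0.18; AND[min(a, b)] → w = 0.18
Weighted average = (0.33·31.8 + 0.17·104.0 + 0.67·190.8 + 0.67·119.0 + 0.18·191.0) / (0.33 + 0.17 + 0.67 + 0.67 + 0.18)
  = 270.1200 / 2.0200 = 133.72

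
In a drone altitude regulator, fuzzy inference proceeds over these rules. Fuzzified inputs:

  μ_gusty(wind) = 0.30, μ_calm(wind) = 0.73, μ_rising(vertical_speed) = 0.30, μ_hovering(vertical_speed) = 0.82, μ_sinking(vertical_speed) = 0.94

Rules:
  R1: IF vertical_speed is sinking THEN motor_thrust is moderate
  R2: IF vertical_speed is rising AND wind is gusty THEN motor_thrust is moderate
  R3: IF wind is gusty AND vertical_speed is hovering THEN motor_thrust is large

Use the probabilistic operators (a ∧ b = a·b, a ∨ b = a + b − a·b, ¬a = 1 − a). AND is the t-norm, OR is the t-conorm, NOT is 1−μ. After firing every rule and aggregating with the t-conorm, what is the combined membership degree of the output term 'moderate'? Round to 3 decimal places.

R1: sinking=0.94 → w = 0.9400
R2: rising=0.30, gusty=0.30; AND[a·b] → w = 0.0900
R3: gusty=0.30, hovering=0.82; AND[a·b] → w = 0.2460
Rules with consequent 'moderate': {R1, R2} → strengths 0.9400, 0.0900
Aggregate via t-conorm [a + b − a·b]: 0.9454

0.945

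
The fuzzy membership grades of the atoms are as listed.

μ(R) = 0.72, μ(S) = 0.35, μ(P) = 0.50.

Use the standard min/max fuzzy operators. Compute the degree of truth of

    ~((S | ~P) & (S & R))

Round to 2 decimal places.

~P = 1 − 0.50 = 0.50
S | ~P = max(a, b) on (0.35, 0.50) = 0.50
S & R = min(a, b) on (0.35, 0.72) = 0.35
(S | ~P) & (S & R) = min(a, b) on (0.50, 0.35) = 0.35
~((S | ~P) & (S & R)) = 1 − 0.35 = 0.65

0.65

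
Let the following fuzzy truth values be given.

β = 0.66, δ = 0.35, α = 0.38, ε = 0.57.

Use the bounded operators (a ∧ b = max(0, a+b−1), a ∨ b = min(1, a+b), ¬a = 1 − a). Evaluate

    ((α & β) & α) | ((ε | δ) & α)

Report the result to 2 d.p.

0.30

α & β = max(0, a+b−1) on (0.38, 0.66) = 0.04
(α & β) & α = max(0, a+b−1) on (0.04, 0.38) = 0.00
ε | δ = min(1, a+b) on (0.57, 0.35) = 0.92
(ε | δ) & α = max(0, a+b−1) on (0.92, 0.38) = 0.30
((α & β) & α) | ((ε | δ) & α) = min(1, a+b) on (0.00, 0.30) = 0.30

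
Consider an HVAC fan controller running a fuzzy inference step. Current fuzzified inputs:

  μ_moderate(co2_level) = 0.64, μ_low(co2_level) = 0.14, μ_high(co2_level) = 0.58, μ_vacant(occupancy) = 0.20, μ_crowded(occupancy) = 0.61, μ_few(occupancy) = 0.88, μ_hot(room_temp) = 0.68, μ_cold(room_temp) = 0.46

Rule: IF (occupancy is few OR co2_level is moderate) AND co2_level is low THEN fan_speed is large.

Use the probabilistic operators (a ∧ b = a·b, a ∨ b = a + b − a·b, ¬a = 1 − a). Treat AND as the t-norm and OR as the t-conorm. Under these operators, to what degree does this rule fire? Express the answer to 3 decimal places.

0.134

firing strength: (few=0.88 OR moderate=0.64) = 0.9568; AND[a·b] with low=0.14 → w = 0.1340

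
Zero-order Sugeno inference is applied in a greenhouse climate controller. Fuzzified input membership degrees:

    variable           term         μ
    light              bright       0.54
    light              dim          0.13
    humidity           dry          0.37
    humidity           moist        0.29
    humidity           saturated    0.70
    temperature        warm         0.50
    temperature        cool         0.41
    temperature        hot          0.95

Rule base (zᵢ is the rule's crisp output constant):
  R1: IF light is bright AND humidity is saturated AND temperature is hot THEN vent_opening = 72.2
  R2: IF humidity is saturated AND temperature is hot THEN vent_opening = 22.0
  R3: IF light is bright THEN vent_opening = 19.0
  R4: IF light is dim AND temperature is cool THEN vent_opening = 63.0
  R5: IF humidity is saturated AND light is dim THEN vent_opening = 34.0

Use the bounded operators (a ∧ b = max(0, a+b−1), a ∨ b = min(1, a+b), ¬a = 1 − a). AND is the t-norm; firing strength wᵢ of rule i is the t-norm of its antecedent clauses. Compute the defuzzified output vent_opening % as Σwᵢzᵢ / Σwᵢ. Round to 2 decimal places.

R1 (z=72.2): bright=0.54, saturated=0.70, hot=0.95; AND[max(0, a+b−1)] → w = 0.19
R2 (z=22.0): saturated=0.70, hot=0.95; AND[max(0, a+b−1)] → w = 0.65
R3 (z=19.0): bright=0.54 → w = 0.54
R4 (z=63.0): dim=0.13, cool=0.41; AND[max(0, a+b−1)] → w = 0.00
R5 (z=34.0): saturated=0.70, dim=0.13; AND[max(0, a+b−1)] → w = 0.00
Weighted average = (0.19·72.2 + 0.65·22.0 + 0.54·19.0 + 0.00·63.0 + 0.00·34.0) / (0.19 + 0.65 + 0.54 + 0.00 + 0.00)
  = 38.2780 / 1.3800 = 27.74

27.74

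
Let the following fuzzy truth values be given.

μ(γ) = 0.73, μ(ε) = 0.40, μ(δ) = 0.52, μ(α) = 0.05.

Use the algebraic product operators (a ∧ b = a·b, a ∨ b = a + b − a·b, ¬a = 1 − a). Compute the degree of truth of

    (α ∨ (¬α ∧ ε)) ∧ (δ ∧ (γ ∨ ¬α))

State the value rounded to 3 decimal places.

¬α = 1 − 0.0500 = 0.9500
¬α ∧ ε = a·b on (0.9500, 0.4000) = 0.3800
α ∨ (¬α ∧ ε) = a + b − a·b on (0.0500, 0.3800) = 0.4110
¬α = 1 − 0.0500 = 0.9500
γ ∨ ¬α = a + b − a·b on (0.7300, 0.9500) = 0.9865
δ ∧ (γ ∨ ¬α) = a·b on (0.5200, 0.9865) = 0.5130
(α ∨ (¬α ∧ ε)) ∧ (δ ∧ (γ ∨ ¬α)) = a·b on (0.4110, 0.5130) = 0.2108

0.211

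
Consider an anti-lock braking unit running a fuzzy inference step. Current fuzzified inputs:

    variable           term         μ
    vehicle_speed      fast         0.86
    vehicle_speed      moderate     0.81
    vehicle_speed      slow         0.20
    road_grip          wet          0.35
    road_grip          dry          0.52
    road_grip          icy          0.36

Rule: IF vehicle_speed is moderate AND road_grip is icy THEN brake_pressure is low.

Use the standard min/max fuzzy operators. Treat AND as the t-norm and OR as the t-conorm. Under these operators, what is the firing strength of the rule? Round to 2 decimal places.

firing strength: moderate=0.81, icy=0.36; AND[min(a, b)] → w = 0.36

0.36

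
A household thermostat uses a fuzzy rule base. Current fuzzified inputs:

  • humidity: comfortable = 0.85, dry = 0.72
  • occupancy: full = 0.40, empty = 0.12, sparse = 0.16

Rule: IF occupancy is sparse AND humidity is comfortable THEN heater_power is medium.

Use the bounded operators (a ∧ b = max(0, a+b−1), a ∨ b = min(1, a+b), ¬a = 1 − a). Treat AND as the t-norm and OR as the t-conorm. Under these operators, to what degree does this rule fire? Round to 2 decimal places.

firing strength: sparse=0.16, comfortable=0.85; AND[max(0, a+b−1)] → w = 0.01

0.01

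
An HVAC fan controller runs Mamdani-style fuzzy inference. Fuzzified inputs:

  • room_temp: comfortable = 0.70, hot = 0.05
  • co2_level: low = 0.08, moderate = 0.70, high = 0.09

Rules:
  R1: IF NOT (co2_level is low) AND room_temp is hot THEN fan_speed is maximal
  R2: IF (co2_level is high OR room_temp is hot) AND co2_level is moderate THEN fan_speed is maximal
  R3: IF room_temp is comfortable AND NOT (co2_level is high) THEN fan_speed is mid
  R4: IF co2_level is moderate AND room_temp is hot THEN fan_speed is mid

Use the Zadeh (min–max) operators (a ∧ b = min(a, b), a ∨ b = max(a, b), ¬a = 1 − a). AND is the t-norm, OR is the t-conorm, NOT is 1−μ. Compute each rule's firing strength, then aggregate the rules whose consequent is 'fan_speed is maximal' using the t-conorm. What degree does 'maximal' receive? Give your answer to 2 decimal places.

0.09

R1: ¬low=1−0.08=0.92, hot=0.05; AND[min(a, b)] → w = 0.05
R2: (high=0.09 OR hot=0.05) = 0.09; AND[min(a, b)] with moderate=0.70 → w = 0.09
R3: comfortable=0.70, ¬high=1−0.09=0.91; AND[min(a, b)] → w = 0.70
R4: moderate=0.70, hot=0.05; AND[min(a, b)] → w = 0.05
Rules with consequent 'maximal': {R1, R2} → strengths 0.05, 0.09
Aggregate via t-conorm [max(a, b)]: 0.09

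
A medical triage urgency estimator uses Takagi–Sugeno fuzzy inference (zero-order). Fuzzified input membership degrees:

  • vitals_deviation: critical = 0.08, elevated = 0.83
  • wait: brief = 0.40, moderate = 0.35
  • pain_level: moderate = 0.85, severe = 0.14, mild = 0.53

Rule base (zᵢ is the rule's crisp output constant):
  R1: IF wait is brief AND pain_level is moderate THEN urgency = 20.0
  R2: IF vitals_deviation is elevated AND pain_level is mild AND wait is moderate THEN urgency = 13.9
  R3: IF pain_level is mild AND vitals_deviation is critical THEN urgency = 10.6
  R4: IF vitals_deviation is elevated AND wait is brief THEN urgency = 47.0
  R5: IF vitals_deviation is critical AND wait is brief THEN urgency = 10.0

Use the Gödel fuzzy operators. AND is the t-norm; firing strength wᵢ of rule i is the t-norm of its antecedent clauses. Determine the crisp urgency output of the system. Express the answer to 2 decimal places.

25.43

R1 (z=20.0): brief=0.40, moderate=0.85; AND[min(a, b)] → w = 0.40
R2 (z=13.9): elevated=0.83, mild=0.53, moderate=0.35; AND[min(a, b)] → w = 0.35
R3 (z=10.6): mild=0.53, critical=0.08; AND[min(a, b)] → w = 0.08
R4 (z=47.0): elevated=0.83, brief=0.40; AND[min(a, b)] → w = 0.40
R5 (z=10.0): critical=0.08, brief=0.40; AND[min(a, b)] → w = 0.08
Weighted average = (0.40·20.0 + 0.35·13.9 + 0.08·10.6 + 0.40·47.0 + 0.08·10.0) / (0.40 + 0.35 + 0.08 + 0.40 + 0.08)
  = 33.3130 / 1.3100 = 25.43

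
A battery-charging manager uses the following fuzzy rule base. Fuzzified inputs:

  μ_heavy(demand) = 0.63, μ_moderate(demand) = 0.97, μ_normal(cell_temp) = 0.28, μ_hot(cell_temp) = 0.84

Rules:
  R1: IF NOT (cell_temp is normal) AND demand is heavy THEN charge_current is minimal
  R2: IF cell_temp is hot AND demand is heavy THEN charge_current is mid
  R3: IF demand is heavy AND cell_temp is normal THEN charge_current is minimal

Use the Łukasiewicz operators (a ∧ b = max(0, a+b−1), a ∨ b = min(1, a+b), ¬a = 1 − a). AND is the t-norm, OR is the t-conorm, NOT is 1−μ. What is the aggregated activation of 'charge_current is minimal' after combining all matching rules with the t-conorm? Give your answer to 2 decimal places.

R1: ¬normal=1−0.28=0.72, heavy=0.63; AND[max(0, a+b−1)] → w = 0.35
R2: hot=0.84, heavy=0.63; AND[max(0, a+b−1)] → w = 0.47
R3: heavy=0.63, normal=0.28; AND[max(0, a+b−1)] → w = 0.00
Rules with consequent 'minimal': {R1, R3} → strengths 0.35, 0.00
Aggregate via t-conorm [min(1, a+b)]: 0.35

0.35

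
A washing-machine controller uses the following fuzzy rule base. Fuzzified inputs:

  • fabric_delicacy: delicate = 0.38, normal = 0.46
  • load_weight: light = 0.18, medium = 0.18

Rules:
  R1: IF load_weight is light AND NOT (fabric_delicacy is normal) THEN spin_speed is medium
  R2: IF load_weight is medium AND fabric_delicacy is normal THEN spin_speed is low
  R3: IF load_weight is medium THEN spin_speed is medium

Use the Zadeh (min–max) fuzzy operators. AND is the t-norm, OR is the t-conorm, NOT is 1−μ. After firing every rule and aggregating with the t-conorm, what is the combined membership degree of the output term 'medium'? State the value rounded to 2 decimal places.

0.18

R1: light=0.18, ¬normal=1−0.46=0.54; AND[min(a, b)] → w = 0.18
R2: medium=0.18, normal=0.46; AND[min(a, b)] → w = 0.18
R3: medium=0.18 → w = 0.18
Rules with consequent 'medium': {R1, R3} → strengths 0.18, 0.18
Aggregate via t-conorm [max(a, b)]: 0.18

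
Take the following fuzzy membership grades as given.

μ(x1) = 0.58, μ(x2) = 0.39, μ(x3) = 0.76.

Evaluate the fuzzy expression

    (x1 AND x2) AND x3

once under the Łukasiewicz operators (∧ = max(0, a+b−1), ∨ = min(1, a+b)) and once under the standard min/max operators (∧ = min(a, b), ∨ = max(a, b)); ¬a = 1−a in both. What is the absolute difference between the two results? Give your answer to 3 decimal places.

Under Łukasiewicz:
  x1 AND x2 = max(0, a+b−1) on (0.58, 0.39) = 0.00
  (x1 AND x2) AND x3 = max(0, a+b−1) on (0.00, 0.76) = 0.00
  → value = 0.0000
Under standard min/max:
  x1 AND x2 = min(a, b) on (0.58, 0.39) = 0.39
  (x1 AND x2) AND x3 = min(a, b) on (0.39, 0.76) = 0.39
  → value = 0.3900
|0.0000 − 0.3900| = 0.390

0.390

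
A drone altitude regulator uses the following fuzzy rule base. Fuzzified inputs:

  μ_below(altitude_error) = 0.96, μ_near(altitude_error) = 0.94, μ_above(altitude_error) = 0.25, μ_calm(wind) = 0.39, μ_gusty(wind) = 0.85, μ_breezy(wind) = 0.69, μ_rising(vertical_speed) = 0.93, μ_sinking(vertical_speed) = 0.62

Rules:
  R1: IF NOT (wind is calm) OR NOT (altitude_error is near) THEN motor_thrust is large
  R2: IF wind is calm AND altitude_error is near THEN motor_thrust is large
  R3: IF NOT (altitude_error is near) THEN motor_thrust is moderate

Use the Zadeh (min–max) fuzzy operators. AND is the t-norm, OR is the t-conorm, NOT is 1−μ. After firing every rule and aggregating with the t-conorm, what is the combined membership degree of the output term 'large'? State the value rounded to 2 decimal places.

R1: ¬calm=1−0.39=0.61, ¬near=1−0.94=0.06; OR[max(a, b)] → w = 0.61
R2: calm=0.39, near=0.94; AND[min(a, b)] → w = 0.39
R3: ¬near=1−0.94=0.06 → w = 0.06
Rules with consequent 'large': {R1, R2} → strengths 0.61, 0.39
Aggregate via t-conorm [max(a, b)]: 0.61

0.61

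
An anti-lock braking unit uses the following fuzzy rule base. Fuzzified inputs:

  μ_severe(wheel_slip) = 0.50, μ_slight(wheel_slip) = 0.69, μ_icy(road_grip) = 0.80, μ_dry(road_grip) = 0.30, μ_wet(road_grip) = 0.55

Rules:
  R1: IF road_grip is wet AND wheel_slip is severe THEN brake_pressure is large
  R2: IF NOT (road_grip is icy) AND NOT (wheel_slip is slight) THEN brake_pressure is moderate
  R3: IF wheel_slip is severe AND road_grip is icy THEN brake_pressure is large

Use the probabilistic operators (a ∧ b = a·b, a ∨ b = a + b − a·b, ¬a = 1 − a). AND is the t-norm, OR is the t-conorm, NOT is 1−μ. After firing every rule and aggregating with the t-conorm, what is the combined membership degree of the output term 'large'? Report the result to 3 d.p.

R1: wet=0.55, severe=0.50; AND[a·b] → w = 0.2750
R2: ¬icy=1−0.80=0.20, ¬slight=1−0.69=0.31; AND[a·b] → w = 0.0620
R3: severe=0.50, icy=0.80; AND[a·b] → w = 0.4000
Rules with consequent 'large': {R1, R3} → strengths 0.2750, 0.4000
Aggregate via t-conorm [a + b − a·b]: 0.5650

0.565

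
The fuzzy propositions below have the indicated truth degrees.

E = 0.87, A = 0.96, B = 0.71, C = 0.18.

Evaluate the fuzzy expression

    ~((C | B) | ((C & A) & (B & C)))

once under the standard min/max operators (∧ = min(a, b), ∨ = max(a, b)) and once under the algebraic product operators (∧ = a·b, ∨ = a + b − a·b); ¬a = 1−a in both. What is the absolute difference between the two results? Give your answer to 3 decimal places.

0.057

Under standard min/max:
  C | B = max(a, b) on (0.18, 0.71) = 0.71
  C & A = min(a, b) on (0.18, 0.96) = 0.18
  B & C = min(a, b) on (0.71, 0.18) = 0.18
  (C & A) & (B & C) = min(a, b) on (0.18, 0.18) = 0.18
  (C | B) | ((C & A) & (B & C)) = max(a, b) on (0.71, 0.18) = 0.71
  ~((C | B) | ((C & A) & (B & C))) = 1 − 0.71 = 0.29
  → value = 0.2900
Under algebraic product:
  C | B = a + b − a·b on (0.1800, 0.7100) = 0.7622
  C & A = a·b on (0.1800, 0.9600) = 0.1728
  B & C = a·b on (0.7100, 0.1800) = 0.1278
  (C & A) & (B & C) = a·b on (0.1728, 0.1278) = 0.0221
  (C | B) | ((C & A) & (B & C)) = a + b − a·b on (0.7622, 0.0221) = 0.7675
  ~((C | B) | ((C & A) & (B & C))) = 1 − 0.7675 = 0.2325
  → value = 0.2325
|0.2900 − 0.2325| = 0.057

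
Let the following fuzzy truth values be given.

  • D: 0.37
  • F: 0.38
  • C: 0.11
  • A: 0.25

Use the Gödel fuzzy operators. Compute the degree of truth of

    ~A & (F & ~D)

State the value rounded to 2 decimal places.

~A = 1 − 0.25 = 0.75
~D = 1 − 0.37 = 0.63
F & ~D = min(a, b) on (0.38, 0.63) = 0.38
~A & (F & ~D) = min(a, b) on (0.75, 0.38) = 0.38

0.38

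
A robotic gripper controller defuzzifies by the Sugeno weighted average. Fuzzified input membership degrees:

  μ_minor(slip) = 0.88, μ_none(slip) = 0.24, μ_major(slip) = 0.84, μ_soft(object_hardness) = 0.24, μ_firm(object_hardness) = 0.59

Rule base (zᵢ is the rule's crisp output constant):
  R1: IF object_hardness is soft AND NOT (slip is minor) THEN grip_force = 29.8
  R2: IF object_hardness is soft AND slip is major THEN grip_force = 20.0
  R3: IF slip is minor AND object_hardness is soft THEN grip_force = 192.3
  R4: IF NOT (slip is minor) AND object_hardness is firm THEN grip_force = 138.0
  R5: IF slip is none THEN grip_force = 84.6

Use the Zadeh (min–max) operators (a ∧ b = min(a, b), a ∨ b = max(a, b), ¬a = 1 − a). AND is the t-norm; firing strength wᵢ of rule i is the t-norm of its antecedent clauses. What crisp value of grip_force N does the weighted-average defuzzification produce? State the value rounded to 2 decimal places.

95.20

R1 (z=29.8): soft=0.24, ¬minor=1−0.88=0.12; AND[min(a, b)] → w = 0.12
R2 (z=20.0): soft=0.24, major=0.84; AND[min(a, b)] → w = 0.24
R3 (z=192.3): minor=0.88, soft=0.24; AND[min(a, b)] → w = 0.24
R4 (z=138.0): ¬minor=1−0.88=0.12, firm=0.59; AND[min(a, b)] → w = 0.12
R5 (z=84.6): none=0.24 → w = 0.24
Weighted average = (0.12·29.8 + 0.24·20.0 + 0.24·192.3 + 0.12·138.0 + 0.24·84.6) / (0.12 + 0.24 + 0.24 + 0.12 + 0.24)
  = 91.3920 / 0.9600 = 95.20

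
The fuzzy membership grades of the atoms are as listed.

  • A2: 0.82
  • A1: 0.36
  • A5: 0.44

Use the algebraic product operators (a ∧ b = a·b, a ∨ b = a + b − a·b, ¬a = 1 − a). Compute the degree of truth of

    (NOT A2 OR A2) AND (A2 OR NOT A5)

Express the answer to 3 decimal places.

NOT A2 = 1 − 0.8200 = 0.1800
NOT A2 OR A2 = a + b − a·b on (0.1800, 0.8200) = 0.8524
NOT A5 = 1 − 0.4400 = 0.5600
A2 OR NOT A5 = a + b − a·b on (0.8200, 0.5600) = 0.9208
(NOT A2 OR A2) AND (A2 OR NOT A5) = a·b on (0.8524, 0.9208) = 0.7849

0.785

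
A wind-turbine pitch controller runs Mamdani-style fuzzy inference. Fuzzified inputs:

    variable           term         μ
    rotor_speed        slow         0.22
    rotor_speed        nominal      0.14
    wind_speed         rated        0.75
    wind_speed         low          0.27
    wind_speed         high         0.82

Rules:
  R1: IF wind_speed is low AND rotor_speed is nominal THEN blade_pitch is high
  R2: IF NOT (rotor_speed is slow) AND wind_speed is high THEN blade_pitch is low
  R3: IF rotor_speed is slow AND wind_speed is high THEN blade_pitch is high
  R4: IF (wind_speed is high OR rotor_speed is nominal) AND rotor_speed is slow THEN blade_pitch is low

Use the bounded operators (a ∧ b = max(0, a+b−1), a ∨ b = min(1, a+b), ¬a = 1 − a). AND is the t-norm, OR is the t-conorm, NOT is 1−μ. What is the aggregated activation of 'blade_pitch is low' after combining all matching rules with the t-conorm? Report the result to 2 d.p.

0.78

R1: low=0.27, nominal=0.14; AND[max(0, a+b−1)] → w = 0.00
R2: ¬slow=1−0.22=0.78, high=0.82; AND[max(0, a+b−1)] → w = 0.60
R3: slow=0.22, high=0.82; AND[max(0, a+b−1)] → w = 0.04
R4: (high=0.82 OR nominal=0.14) = 0.96; AND[max(0, a+b−1)] with slow=0.22 → w = 0.18
Rules with consequent 'low': {R2, R4} → strengths 0.60, 0.18
Aggregate via t-conorm [min(1, a+b)]: 0.78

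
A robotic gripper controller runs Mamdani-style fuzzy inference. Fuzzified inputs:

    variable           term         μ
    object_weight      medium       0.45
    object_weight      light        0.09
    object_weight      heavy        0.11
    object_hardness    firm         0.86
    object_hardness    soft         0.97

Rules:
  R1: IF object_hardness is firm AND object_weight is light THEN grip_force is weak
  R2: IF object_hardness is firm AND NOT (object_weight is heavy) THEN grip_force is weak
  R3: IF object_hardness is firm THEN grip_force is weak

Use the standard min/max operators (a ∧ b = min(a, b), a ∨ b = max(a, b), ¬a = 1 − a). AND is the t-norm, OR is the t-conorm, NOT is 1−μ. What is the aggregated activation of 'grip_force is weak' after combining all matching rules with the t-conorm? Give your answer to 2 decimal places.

0.86

R1: firm=0.86, light=0.09; AND[min(a, b)] → w = 0.09
R2: firm=0.86, ¬heavy=1−0.11=0.89; AND[min(a, b)] → w = 0.86
R3: firm=0.86 → w = 0.86
Rules with consequent 'weak': {R1, R2, R3} → strengths 0.09, 0.86, 0.86
Aggregate via t-conorm [max(a, b)]: 0.86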